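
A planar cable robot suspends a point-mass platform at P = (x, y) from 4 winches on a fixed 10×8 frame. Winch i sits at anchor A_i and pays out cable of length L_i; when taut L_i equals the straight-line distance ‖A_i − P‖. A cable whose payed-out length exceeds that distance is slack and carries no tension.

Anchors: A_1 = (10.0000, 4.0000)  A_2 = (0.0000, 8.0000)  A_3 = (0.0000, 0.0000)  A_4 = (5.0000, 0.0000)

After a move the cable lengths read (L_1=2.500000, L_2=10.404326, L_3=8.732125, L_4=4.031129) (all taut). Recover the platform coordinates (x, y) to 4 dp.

(8.5000, 2.0000)

circle eqns → linear via eq_j − eq_1; set c_j = A_j·A_j − L_j²
c_1 = 100.0000+16.0000−6.2500 = 109.7500
20.0000·x − 8.0000·y = c_1−c_2 = 154.0000
20.0000·x + 8.0000·y = c_1−c_3 = 186.0000
10.0000·x + 8.0000·y = c_1−c_4 = 101.0000
solve first two rows → x=8.5000, y=2.0000
check cable 4: ‖A_4−P‖² = 16.2500 ≈ L_4² = 16.2500 ✓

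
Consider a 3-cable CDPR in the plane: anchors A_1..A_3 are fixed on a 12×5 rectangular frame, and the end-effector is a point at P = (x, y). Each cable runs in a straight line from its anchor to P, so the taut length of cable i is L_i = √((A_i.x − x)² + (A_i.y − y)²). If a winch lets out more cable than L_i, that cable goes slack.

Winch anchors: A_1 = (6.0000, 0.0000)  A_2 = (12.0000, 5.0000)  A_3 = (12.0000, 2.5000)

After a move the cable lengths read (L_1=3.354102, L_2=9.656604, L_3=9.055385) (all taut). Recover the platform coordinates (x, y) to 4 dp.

expand ‖A_i−P‖²=L_i² and subtract eq 1 (c_i ≔ ‖A_i‖²−L_i²)
c_1 = 36.0000+0.0000−11.2500 = 24.7500
eq1−eq2 → [-12.0000  -10.0000]·P = -51.0000
eq1−eq3 → [-12.0000  -5.0000]·P = -43.5000
2×2 solve → P = (3.0000, 1.5000)

(3.0000, 1.5000)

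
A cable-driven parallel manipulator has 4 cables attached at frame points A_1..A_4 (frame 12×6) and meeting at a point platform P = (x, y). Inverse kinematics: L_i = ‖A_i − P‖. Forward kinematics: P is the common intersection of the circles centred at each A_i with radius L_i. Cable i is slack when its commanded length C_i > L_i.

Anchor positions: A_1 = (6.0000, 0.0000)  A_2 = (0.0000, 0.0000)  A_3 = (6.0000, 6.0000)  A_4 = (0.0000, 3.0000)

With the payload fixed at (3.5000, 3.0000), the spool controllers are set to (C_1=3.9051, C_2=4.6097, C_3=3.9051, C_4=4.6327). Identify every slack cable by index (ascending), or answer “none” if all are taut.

i=1: geometric 3.9051 vs commanded 3.9051 ⇒ taut
i=2: geometric 4.6098 vs commanded 4.6097 ⇒ taut
i=3: geometric 3.9051 vs commanded 3.9051 ⇒ taut
i=4: geometric 3.5000 vs commanded 4.6327 ⇒ slack

4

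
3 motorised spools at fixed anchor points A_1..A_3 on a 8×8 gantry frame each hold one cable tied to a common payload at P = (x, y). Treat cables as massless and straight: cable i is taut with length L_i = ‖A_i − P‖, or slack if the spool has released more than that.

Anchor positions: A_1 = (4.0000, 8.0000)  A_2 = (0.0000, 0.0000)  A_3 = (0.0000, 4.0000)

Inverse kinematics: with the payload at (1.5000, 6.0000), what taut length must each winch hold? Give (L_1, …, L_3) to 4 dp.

(3.2016, 6.1847, 2.5000)

cable 1: Δx=2.5000, Δy=2.0000; L_1 = √(Δx²+Δy²) = 3.2016
cable 2: Δx=-1.5000, Δy=-6.0000; L_2 = √(Δx²+Δy²) = 6.1847
cable 3: Δx=-1.5000, Δy=-2.0000; L_3 = √(Δx²+Δy²) = 2.5000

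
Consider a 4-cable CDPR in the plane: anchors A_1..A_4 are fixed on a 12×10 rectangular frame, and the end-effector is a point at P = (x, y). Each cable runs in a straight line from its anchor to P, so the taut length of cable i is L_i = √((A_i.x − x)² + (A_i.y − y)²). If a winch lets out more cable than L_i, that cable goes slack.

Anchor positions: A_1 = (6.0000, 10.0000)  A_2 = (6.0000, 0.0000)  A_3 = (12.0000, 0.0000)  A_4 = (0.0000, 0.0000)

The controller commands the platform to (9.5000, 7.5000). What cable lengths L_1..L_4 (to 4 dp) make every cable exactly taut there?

L_1: Δ = A_1−P = (-3.5000, 2.5000) → ‖Δ‖ = √18.5000 = 4.3012
L_2: Δ = A_2−P = (-3.5000, -7.5000) → ‖Δ‖ = √68.5000 = 8.2765
L_3: Δ = A_3−P = (2.5000, -7.5000) → ‖Δ‖ = √62.5000 = 7.9057
L_4: Δ = A_4−P = (-9.5000, -7.5000) → ‖Δ‖ = √146.5000 = 12.1037

(4.3012, 8.2765, 7.9057, 12.1037)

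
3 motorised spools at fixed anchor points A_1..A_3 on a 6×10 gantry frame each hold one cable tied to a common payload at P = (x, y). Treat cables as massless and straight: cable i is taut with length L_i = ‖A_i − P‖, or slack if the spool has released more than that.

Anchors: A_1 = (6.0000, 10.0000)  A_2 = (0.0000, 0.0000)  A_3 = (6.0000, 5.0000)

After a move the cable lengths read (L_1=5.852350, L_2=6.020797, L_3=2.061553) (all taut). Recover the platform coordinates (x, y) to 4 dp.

(4.0000, 4.5000)

each cable: (A_i−P)·(A_i−P) = L_i²; let k_i = ‖A_i‖²−L_i²
k_1 = 36.0000+100.0000−34.2500 = 101.7500
row 1: 12.0000x + 20.0000y = 138.0000  (k_2=-36.2500)
row 2: 0.0000x + 10.0000y = 45.0000  (k_3=56.7500)
Cramer on rows 1–2 → x = 4.0000, y = 4.5000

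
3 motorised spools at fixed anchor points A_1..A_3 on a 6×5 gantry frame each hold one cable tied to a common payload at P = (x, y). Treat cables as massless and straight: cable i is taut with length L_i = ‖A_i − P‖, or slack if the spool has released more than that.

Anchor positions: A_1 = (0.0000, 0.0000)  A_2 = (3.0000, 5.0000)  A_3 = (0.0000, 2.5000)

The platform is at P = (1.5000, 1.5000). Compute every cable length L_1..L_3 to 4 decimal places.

L_1 = √((0.0000−1.5000)² + (0.0000−1.5000)²) = 2.1213
L_2 = √((3.0000−1.5000)² + (5.0000−1.5000)²) = 3.8079
L_3 = √((0.0000−1.5000)² + (2.5000−1.5000)²) = 1.8028

(2.1213, 3.8079, 1.8028)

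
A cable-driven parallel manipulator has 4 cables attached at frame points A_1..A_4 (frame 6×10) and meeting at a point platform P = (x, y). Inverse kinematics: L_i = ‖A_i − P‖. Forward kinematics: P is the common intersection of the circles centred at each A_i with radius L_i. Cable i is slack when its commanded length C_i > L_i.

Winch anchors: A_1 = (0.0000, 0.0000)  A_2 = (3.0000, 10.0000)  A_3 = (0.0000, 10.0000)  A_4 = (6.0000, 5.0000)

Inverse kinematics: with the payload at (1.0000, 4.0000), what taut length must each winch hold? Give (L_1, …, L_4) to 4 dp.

(4.1231, 6.3246, 6.0828, 5.0990)

cable 1: Δx=-1.0000, Δy=-4.0000; L_1 = √(Δx²+Δy²) = 4.1231
cable 2: Δx=2.0000, Δy=6.0000; L_2 = √(Δx²+Δy²) = 6.3246
cable 3: Δx=-1.0000, Δy=6.0000; L_3 = √(Δx²+Δy²) = 6.0828
cable 4: Δx=5.0000, Δy=1.0000; L_4 = √(Δx²+Δy²) = 5.0990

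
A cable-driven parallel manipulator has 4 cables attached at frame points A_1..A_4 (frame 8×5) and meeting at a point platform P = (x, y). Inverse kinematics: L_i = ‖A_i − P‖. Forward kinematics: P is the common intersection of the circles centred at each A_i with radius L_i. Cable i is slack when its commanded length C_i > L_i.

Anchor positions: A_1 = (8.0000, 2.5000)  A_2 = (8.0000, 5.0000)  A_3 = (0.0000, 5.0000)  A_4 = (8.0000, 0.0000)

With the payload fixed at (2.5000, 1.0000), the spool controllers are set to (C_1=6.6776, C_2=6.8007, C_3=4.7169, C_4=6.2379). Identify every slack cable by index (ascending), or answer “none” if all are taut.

1, 4

i=1: geometric 5.7009 vs commanded 6.6776 ⇒ slack
i=2: geometric 6.8007 vs commanded 6.8007 ⇒ taut
i=3: geometric 4.7170 vs commanded 4.7169 ⇒ taut
i=4: geometric 5.5902 vs commanded 6.2379 ⇒ slack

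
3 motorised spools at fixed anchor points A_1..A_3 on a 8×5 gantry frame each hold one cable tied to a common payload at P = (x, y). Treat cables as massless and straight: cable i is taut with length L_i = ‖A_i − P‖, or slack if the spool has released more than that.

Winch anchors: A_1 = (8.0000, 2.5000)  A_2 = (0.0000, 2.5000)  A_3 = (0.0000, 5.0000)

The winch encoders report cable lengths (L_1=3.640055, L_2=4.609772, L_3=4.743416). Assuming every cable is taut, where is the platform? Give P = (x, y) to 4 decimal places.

each cable: (A_i−P)·(A_i−P) = L_i²; let c_i = ‖A_i‖²−L_i²
c_1 = 64.0000+6.2500−13.2500 = 57.0000
row 1: 16.0000x + 0.0000y = 72.0000  (c_2=-15.0000)
row 2: 16.0000x − 5.0000y = 54.5000  (c_3=2.5000)
Cramer on rows 1–2 → x = 4.5000, y = 3.5000

(4.5000, 3.5000)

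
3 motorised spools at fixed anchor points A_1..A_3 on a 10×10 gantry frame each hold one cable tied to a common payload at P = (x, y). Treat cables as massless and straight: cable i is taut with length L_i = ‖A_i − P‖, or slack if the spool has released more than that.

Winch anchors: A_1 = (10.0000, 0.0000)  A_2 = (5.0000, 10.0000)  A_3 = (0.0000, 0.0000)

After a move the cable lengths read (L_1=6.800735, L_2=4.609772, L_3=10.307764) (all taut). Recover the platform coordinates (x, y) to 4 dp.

expand ‖A_i−P‖²=L_i² and subtract eq 1 (k_i ≔ ‖A_i‖²−L_i²)
k_1 = 100.0000+0.0000−46.2500 = 53.7500
eq1−eq2 → [10.0000  -20.0000]·P = -50.0000
eq1−eq3 → [20.0000  0.0000]·P = 160.0000
2×2 solve → P = (8.0000, 6.5000)

(8.0000, 6.5000)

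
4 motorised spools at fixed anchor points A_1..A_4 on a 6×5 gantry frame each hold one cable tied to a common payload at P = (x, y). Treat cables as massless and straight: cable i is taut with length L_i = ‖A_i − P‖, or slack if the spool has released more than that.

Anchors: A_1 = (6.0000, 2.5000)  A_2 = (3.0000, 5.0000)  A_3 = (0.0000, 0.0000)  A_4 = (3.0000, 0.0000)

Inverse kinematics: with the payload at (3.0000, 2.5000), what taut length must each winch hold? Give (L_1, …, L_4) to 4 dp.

(3.0000, 2.5000, 3.9051, 2.5000)

L_1 = √((6.0000−3.0000)² + (2.5000−2.5000)²) = 3.0000
L_2 = √((3.0000−3.0000)² + (5.0000−2.5000)²) = 2.5000
L_3 = √((0.0000−3.0000)² + (0.0000−2.5000)²) = 3.9051
L_4 = √((3.0000−3.0000)² + (0.0000−2.5000)²) = 2.5000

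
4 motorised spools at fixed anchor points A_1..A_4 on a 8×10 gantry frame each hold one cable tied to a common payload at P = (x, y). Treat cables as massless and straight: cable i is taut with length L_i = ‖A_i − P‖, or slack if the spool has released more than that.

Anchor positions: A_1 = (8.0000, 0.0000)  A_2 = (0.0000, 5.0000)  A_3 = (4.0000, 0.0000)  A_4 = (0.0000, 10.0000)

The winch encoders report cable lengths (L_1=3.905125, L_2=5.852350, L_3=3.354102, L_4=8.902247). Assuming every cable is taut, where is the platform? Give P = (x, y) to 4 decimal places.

expand ‖A_i−P‖²=L_i² and subtract eq 1 (c_i ≔ ‖A_i‖²−L_i²)
c_1 = 64.0000+0.0000−15.2500 = 48.7500
eq1−eq2 → [16.0000  -10.0000]·P = 58.0000
eq1−eq3 → [8.0000  0.0000]·P = 44.0000
eq1−eq4 → [16.0000  -20.0000]·P = 28.0000
2×2 solve → P = (5.5000, 3.0000)
check cable 4: ‖A_4−P‖² = 79.2500 ≈ L_4² = 79.2500 ✓

(5.5000, 3.0000)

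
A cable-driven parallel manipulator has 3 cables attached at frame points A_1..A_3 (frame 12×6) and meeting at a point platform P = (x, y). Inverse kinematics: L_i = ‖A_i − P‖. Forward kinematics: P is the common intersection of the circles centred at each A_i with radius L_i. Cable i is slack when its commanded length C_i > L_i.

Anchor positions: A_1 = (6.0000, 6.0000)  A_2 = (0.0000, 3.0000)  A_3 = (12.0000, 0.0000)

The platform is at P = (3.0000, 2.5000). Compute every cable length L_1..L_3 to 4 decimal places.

(4.6098, 3.0414, 9.3408)

L_1: Δ = A_1−P = (3.0000, 3.5000) → ‖Δ‖ = √21.2500 = 4.6098
L_2: Δ = A_2−P = (-3.0000, 0.5000) → ‖Δ‖ = √9.2500 = 3.0414
L_3: Δ = A_3−P = (9.0000, -2.5000) → ‖Δ‖ = √87.2500 = 9.3408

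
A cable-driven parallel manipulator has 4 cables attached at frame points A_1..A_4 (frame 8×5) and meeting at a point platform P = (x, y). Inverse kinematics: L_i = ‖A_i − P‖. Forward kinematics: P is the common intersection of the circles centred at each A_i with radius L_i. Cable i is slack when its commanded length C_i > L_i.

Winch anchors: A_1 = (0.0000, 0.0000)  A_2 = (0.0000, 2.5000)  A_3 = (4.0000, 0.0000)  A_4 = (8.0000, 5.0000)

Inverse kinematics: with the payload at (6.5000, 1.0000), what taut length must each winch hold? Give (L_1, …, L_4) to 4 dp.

(6.5765, 6.6708, 2.6926, 4.2720)

L_1: Δ = A_1−P = (-6.5000, -1.0000) → ‖Δ‖ = √43.2500 = 6.5765
L_2: Δ = A_2−P = (-6.5000, 1.5000) → ‖Δ‖ = √44.5000 = 6.6708
L_3: Δ = A_3−P = (-2.5000, -1.0000) → ‖Δ‖ = √7.2500 = 2.6926
L_4: Δ = A_4−P = (1.5000, 4.0000) → ‖Δ‖ = √18.2500 = 4.2720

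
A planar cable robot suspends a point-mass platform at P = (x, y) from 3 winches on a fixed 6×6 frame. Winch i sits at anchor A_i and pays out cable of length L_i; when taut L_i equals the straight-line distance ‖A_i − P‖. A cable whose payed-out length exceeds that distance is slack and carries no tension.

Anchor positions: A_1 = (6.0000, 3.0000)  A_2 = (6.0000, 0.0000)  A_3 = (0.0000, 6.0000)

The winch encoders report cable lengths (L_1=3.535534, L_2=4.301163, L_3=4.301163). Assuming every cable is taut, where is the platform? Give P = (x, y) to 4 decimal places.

(2.5000, 2.5000)

circle eqns → linear via eq_j − eq_1; set q_j = A_j·A_j − L_j²
q_1 = 36.0000+9.0000−12.5000 = 32.5000
0.0000·x + 6.0000·y = q_1−q_2 = 15.0000
12.0000·x − 6.0000·y = q_1−q_3 = 15.0000
solve first two rows → x=2.5000, y=2.5000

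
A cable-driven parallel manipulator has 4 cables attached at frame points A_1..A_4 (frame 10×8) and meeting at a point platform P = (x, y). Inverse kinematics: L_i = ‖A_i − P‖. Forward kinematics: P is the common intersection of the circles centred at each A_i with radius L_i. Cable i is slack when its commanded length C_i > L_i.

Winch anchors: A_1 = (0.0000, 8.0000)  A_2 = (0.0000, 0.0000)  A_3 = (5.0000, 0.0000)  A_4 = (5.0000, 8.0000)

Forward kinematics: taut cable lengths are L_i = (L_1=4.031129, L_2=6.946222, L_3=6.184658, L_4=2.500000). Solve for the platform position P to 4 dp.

(3.5000, 6.0000)

each cable: (A_i−P)·(A_i−P) = L_i²; let q_i = ‖A_i‖²−L_i²
q_1 = 0.0000+64.0000−16.2500 = 47.7500
row 1: 0.0000x + 16.0000y = 96.0000  (q_2=-48.2500)
row 2: -10.0000x + 16.0000y = 61.0000  (q_3=-13.2500)
row 3: -10.0000x + 0.0000y = -35.0000  (q_4=82.7500)
Cramer on rows 1–2 → x = 3.5000, y = 6.0000
check cable 4: ‖A_4−P‖² = 6.2500 ≈ L_4² = 6.2500 ✓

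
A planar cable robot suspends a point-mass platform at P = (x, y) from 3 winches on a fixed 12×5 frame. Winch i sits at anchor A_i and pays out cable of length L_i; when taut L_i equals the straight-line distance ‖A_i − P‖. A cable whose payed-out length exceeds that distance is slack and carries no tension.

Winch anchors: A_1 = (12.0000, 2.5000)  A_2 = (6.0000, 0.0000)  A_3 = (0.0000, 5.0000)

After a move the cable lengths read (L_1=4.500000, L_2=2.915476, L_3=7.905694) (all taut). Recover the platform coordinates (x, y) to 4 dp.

expand ‖A_i−P‖²=L_i² and subtract eq 1 (q_i ≔ ‖A_i‖²−L_i²)
q_1 = 144.0000+6.2500−20.2500 = 130.0000
eq1−eq2 → [12.0000  5.0000]·P = 102.5000
eq1−eq3 → [24.0000  -5.0000]·P = 167.5000
2×2 solve → P = (7.5000, 2.5000)

(7.5000, 2.5000)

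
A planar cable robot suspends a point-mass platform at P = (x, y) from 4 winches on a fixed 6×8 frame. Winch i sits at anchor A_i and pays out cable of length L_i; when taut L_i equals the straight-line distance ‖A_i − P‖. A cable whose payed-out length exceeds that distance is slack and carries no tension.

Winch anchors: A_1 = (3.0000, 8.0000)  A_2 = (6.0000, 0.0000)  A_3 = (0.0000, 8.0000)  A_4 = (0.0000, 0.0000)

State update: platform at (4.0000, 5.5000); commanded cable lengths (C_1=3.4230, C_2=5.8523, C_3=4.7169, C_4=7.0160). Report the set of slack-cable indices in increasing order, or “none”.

1, 4

i=1: geometric 2.6926 vs commanded 3.4230 ⇒ slack
i=2: geometric 5.8523 vs commanded 5.8523 ⇒ taut
i=3: geometric 4.7170 vs commanded 4.7169 ⇒ taut
i=4: geometric 6.8007 vs commanded 7.0160 ⇒ slack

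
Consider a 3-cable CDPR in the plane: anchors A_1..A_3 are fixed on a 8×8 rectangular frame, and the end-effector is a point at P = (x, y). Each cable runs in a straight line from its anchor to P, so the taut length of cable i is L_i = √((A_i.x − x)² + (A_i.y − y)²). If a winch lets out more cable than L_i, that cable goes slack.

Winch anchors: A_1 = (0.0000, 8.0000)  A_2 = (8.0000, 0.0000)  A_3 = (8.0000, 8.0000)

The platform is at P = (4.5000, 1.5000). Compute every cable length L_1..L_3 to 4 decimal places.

cable 1: Δx=-4.5000, Δy=6.5000; L_1 = √(Δx²+Δy²) = 7.9057
cable 2: Δx=3.5000, Δy=-1.5000; L_2 = √(Δx²+Δy²) = 3.8079
cable 3: Δx=3.5000, Δy=6.5000; L_3 = √(Δx²+Δy²) = 7.3824

(7.9057, 3.8079, 7.3824)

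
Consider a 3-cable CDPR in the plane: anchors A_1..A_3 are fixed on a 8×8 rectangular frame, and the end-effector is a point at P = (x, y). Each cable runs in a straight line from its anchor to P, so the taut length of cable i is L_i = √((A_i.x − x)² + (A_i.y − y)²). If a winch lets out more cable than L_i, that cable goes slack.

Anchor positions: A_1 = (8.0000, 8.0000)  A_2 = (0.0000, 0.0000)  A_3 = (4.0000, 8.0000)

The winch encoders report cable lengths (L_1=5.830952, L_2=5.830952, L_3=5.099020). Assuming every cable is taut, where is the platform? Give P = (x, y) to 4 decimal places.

expand ‖A_i−P‖²=L_i² and subtract eq 1 (q_i ≔ ‖A_i‖²−L_i²)
q_1 = 64.0000+64.0000−34.0000 = 94.0000
eq1−eq2 → [16.0000  16.0000]·P = 128.0000
eq1−eq3 → [8.0000  0.0000]·P = 40.0000
2×2 solve → P = (5.0000, 3.0000)

(5.0000, 3.0000)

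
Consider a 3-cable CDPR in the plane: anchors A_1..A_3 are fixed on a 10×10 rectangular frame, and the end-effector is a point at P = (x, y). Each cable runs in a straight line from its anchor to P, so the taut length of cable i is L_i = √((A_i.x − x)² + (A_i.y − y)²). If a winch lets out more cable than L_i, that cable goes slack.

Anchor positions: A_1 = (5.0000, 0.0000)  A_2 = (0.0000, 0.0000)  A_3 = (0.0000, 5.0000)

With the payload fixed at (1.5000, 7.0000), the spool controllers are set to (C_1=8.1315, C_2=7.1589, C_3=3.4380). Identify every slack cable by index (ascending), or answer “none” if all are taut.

1, 3

cable 1: L_1 = ‖A_1−P‖ = 7.8262;  C_1 = 8.1315 → slack
cable 2: L_2 = ‖A_2−P‖ = 7.1589;  C_2 = 7.1589 → taut
cable 3: L_3 = ‖A_3−P‖ = 2.5000;  C_3 = 3.4380 → slack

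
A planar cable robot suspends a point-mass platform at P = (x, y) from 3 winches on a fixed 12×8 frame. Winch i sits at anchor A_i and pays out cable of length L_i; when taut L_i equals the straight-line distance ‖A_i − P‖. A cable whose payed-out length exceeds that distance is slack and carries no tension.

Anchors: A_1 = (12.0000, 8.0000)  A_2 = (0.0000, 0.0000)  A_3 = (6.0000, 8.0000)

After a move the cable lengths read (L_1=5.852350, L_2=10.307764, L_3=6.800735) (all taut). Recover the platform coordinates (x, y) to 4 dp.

(10.0000, 2.5000)

expand ‖A_i−P‖²=L_i² and subtract eq 1 (k_i ≔ ‖A_i‖²−L_i²)
k_1 = 144.0000+64.0000−34.2500 = 173.7500
eq1−eq2 → [24.0000  16.0000]·P = 280.0000
eq1−eq3 → [12.0000  0.0000]·P = 120.0000
2×2 solve → P = (10.0000, 2.5000)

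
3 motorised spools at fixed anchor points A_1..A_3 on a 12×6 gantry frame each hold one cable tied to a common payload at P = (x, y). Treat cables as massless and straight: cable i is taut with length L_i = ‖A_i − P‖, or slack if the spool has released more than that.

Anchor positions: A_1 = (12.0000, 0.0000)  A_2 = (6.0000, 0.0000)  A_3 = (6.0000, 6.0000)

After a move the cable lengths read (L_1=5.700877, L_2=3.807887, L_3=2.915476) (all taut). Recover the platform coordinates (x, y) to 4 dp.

(7.5000, 3.5000)

each cable: (A_i−P)·(A_i−P) = L_i²; let k_i = ‖A_i‖²−L_i²
k_1 = 144.0000+0.0000−32.5000 = 111.5000
row 1: 12.0000x + 0.0000y = 90.0000  (k_2=21.5000)
row 2: 12.0000x − 12.0000y = 48.0000  (k_3=63.5000)
Cramer on rows 1–2 → x = 7.5000, y = 3.5000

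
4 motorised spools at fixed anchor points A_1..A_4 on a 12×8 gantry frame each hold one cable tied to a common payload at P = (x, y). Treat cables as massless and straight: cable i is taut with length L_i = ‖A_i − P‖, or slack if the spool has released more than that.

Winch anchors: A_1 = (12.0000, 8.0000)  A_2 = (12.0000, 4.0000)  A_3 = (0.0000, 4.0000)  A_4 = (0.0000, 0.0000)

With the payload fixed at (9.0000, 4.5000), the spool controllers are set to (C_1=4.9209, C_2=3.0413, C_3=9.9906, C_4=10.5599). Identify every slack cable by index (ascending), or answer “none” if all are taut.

1, 3, 4

i=1: geometric 4.6098 vs commanded 4.9209 ⇒ slack
i=2: geometric 3.0414 vs commanded 3.0413 ⇒ taut
i=3: geometric 9.0139 vs commanded 9.9906 ⇒ slack
i=4: geometric 10.0623 vs commanded 10.5599 ⇒ slack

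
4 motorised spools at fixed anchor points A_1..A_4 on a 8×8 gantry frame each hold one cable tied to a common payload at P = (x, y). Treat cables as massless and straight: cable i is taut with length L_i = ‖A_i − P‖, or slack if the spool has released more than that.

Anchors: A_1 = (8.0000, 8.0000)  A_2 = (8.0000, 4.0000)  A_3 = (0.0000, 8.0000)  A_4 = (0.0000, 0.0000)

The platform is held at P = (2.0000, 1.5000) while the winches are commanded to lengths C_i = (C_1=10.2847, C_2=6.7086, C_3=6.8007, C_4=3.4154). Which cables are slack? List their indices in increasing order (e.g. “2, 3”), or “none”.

1, 2, 4

cable 1: L_1 = ‖A_1−P‖ = 8.8459;  C_1 = 10.2847 → slack
cable 2: L_2 = ‖A_2−P‖ = 6.5000;  C_2 = 6.7086 → slack
cable 3: L_3 = ‖A_3−P‖ = 6.8007;  C_3 = 6.8007 → taut
cable 4: L_4 = ‖A_4−P‖ = 2.5000;  C_4 = 3.4154 → slack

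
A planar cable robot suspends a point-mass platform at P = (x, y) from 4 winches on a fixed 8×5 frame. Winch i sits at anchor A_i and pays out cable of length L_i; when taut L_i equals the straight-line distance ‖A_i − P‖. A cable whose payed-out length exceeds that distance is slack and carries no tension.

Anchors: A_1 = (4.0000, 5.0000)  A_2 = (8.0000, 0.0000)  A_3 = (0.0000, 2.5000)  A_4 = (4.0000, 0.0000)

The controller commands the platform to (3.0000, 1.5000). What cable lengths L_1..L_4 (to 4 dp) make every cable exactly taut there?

(3.6401, 5.2202, 3.1623, 1.8028)

L_1 = √((4.0000−3.0000)² + (5.0000−1.5000)²) = 3.6401
L_2 = √((8.0000−3.0000)² + (0.0000−1.5000)²) = 5.2202
L_3 = √((0.0000−3.0000)² + (2.5000−1.5000)²) = 3.1623
L_4 = √((4.0000−3.0000)² + (0.0000−1.5000)²) = 1.8028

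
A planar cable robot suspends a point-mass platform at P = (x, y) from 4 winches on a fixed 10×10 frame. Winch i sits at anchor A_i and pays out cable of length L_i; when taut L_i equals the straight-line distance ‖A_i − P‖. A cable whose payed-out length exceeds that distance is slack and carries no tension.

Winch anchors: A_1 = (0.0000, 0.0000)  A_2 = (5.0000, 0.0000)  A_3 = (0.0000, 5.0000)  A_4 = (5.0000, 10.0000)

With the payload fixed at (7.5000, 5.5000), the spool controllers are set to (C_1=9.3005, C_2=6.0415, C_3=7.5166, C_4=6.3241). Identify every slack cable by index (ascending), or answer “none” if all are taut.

4

i=1: geometric 9.3005 vs commanded 9.3005 ⇒ taut
i=2: geometric 6.0415 vs commanded 6.0415 ⇒ taut
i=3: geometric 7.5166 vs commanded 7.5166 ⇒ taut
i=4: geometric 5.1478 vs commanded 6.3241 ⇒ slack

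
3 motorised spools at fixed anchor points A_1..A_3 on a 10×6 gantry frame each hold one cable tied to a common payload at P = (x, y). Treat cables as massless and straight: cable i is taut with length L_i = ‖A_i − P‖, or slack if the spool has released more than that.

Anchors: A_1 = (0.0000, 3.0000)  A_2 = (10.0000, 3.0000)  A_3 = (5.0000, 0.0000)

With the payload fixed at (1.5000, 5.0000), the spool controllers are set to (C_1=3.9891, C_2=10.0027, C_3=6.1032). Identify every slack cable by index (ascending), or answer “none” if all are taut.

i=1: geometric 2.5000 vs commanded 3.9891 ⇒ slack
i=2: geometric 8.7321 vs commanded 10.0027 ⇒ slack
i=3: geometric 6.1033 vs commanded 6.1032 ⇒ taut

1, 2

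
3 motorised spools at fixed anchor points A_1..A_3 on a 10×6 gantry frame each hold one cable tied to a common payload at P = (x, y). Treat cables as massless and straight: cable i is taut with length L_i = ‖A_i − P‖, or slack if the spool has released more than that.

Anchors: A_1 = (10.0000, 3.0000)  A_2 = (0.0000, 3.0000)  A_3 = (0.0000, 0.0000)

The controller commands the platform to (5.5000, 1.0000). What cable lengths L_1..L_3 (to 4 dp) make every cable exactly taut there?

(4.9244, 5.8523, 5.5902)

cable 1: Δx=4.5000, Δy=2.0000; L_1 = √(Δx²+Δy²) = 4.9244
cable 2: Δx=-5.5000, Δy=2.0000; L_2 = √(Δx²+Δy²) = 5.8523
cable 3: Δx=-5.5000, Δy=-1.0000; L_3 = √(Δx²+Δy²) = 5.5902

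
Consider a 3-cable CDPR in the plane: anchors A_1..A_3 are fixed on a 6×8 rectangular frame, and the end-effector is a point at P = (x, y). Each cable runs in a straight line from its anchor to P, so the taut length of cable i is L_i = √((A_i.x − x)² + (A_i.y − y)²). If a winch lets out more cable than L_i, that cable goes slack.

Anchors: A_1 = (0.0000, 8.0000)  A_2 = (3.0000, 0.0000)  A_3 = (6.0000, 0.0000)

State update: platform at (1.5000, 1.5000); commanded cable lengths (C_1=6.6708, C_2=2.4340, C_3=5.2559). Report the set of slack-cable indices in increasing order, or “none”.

i=1: geometric 6.6708 vs commanded 6.6708 ⇒ taut
i=2: geometric 2.1213 vs commanded 2.4340 ⇒ slack
i=3: geometric 4.7434 vs commanded 5.2559 ⇒ slack

2, 3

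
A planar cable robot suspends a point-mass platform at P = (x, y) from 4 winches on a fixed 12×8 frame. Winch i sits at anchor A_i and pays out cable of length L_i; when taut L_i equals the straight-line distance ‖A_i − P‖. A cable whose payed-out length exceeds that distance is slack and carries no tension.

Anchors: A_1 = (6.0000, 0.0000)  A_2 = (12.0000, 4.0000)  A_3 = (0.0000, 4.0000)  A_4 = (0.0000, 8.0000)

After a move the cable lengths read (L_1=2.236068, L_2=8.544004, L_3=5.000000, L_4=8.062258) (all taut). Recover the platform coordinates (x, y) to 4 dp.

(4.0000, 1.0000)

each cable: (A_i−P)·(A_i−P) = L_i²; let q_i = ‖A_i‖²−L_i²
q_1 = 36.0000+0.0000−5.0000 = 31.0000
row 1: -12.0000x − 8.0000y = -56.0000  (q_2=87.0000)
row 2: 12.0000x − 8.0000y = 40.0000  (q_3=-9.0000)
row 3: 12.0000x − 16.0000y = 32.0000  (q_4=-1.0000)
Cramer on rows 1–2 → x = 4.0000, y = 1.0000
check cable 4: ‖A_4−P‖² = 65.0000 ≈ L_4² = 65.0000 ✓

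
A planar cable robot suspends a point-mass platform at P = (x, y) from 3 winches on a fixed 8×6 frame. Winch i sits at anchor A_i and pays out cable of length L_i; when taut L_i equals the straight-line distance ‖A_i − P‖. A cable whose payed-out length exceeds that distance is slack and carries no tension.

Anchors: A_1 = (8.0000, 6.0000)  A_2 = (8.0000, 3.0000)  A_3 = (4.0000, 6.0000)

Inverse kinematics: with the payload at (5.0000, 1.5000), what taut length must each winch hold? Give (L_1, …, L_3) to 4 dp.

(5.4083, 3.3541, 4.6098)

L_1: Δ = A_1−P = (3.0000, 4.5000) → ‖Δ‖ = √29.2500 = 5.4083
L_2: Δ = A_2−P = (3.0000, 1.5000) → ‖Δ‖ = √11.2500 = 3.3541
L_3: Δ = A_3−P = (-1.0000, 4.5000) → ‖Δ‖ = √21.2500 = 4.6098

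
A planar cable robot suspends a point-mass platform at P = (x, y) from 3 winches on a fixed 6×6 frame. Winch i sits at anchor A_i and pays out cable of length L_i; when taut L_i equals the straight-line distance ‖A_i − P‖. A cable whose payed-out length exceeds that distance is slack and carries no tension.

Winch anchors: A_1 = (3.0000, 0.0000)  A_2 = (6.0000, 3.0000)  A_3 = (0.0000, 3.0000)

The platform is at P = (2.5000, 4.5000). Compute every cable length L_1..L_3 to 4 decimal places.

L_1 = √((3.0000−2.5000)² + (0.0000−4.5000)²) = 4.5277
L_2 = √((6.0000−2.5000)² + (3.0000−4.5000)²) = 3.8079
L_3 = √((0.0000−2.5000)² + (3.0000−4.5000)²) = 2.9155

(4.5277, 3.8079, 2.9155)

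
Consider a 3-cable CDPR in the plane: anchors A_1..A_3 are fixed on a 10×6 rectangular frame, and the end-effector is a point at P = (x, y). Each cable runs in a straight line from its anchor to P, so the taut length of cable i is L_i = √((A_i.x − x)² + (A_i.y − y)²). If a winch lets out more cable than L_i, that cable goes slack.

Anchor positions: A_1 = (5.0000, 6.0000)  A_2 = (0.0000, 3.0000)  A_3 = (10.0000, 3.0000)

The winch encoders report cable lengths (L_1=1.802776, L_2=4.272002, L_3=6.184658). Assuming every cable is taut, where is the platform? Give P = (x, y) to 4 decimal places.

each cable: (A_i−P)·(A_i−P) = L_i²; let c_i = ‖A_i‖²−L_i²
c_1 = 25.0000+36.0000−3.2500 = 57.7500
row 1: 10.0000x + 6.0000y = 67.0000  (c_2=-9.2500)
row 2: -10.0000x + 6.0000y = -13.0000  (c_3=70.7500)
Cramer on rows 1–2 → x = 4.0000, y = 4.5000

(4.0000, 4.5000)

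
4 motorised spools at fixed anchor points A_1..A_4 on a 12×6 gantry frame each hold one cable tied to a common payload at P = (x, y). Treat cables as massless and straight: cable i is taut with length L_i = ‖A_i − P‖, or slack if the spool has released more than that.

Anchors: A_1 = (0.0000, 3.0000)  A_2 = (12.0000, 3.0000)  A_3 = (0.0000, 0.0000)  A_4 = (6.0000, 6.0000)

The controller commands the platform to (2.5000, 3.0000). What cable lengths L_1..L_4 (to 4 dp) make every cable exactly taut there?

L_1: Δ = A_1−P = (-2.5000, 0.0000) → ‖Δ‖ = √6.2500 = 2.5000
L_2: Δ = A_2−P = (9.5000, 0.0000) → ‖Δ‖ = √90.2500 = 9.5000
L_3: Δ = A_3−P = (-2.5000, -3.0000) → ‖Δ‖ = √15.2500 = 3.9051
L_4: Δ = A_4−P = (3.5000, 3.0000) → ‖Δ‖ = √21.2500 = 4.6098

(2.5000, 9.5000, 3.9051, 4.6098)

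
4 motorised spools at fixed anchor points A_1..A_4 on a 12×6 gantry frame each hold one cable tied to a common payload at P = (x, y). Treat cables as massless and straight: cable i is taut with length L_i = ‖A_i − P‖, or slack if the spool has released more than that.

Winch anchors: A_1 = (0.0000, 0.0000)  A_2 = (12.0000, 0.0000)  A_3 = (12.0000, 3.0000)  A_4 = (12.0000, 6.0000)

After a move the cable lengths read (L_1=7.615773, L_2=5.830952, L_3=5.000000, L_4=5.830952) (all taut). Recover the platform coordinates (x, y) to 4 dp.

(7.0000, 3.0000)

each cable: (A_i−P)·(A_i−P) = L_i²; let q_i = ‖A_i‖²−L_i²
q_1 = 0.0000+0.0000−58.0000 = -58.0000
row 1: -24.0000x + 0.0000y = -168.0000  (q_2=110.0000)
row 2: -24.0000x − 6.0000y = -186.0000  (q_3=128.0000)
row 3: -24.0000x − 12.0000y = -204.0000  (q_4=146.0000)
Cramer on rows 1–2 → x = 7.0000, y = 3.0000
check cable 4: ‖A_4−P‖² = 34.0000 ≈ L_4² = 34.0000 ✓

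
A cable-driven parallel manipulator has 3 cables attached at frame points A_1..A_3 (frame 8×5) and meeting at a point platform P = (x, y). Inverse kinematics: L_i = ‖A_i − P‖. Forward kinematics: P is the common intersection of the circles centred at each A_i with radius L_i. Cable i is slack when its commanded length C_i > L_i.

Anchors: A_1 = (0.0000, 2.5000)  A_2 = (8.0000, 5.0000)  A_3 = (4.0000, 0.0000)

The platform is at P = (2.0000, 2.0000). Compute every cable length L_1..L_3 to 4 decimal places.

(2.0616, 6.7082, 2.8284)

L_1 = √((0.0000−2.0000)² + (2.5000−2.0000)²) = 2.0616
L_2 = √((8.0000−2.0000)² + (5.0000−2.0000)²) = 6.7082
L_3 = √((4.0000−2.0000)² + (0.0000−2.0000)²) = 2.8284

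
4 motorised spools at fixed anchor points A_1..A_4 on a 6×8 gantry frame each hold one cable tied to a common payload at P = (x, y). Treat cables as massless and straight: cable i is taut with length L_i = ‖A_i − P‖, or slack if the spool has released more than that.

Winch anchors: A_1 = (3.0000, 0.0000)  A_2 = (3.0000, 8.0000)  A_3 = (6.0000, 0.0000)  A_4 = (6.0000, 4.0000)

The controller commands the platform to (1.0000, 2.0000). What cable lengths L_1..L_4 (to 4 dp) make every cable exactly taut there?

L_1: Δ = A_1−P = (2.0000, -2.0000) → ‖Δ‖ = √8.0000 = 2.8284
L_2: Δ = A_2−P = (2.0000, 6.0000) → ‖Δ‖ = √40.0000 = 6.3246
L_3: Δ = A_3−P = (5.0000, -2.0000) → ‖Δ‖ = √29.0000 = 5.3852
L_4: Δ = A_4−P = (5.0000, 2.0000) → ‖Δ‖ = √29.0000 = 5.3852

(2.8284, 6.3246, 5.3852, 5.3852)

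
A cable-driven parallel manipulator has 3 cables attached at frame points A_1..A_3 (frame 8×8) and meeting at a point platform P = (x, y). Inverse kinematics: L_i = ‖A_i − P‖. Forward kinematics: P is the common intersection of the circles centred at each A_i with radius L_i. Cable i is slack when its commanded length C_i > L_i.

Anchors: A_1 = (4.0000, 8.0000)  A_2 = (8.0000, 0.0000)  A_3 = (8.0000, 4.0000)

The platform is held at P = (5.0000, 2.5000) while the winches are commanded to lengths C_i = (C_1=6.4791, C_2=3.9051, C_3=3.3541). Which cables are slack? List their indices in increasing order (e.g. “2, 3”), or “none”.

cable 1: L_1 = ‖A_1−P‖ = 5.5902;  C_1 = 6.4791 → slack
cable 2: L_2 = ‖A_2−P‖ = 3.9051;  C_2 = 3.9051 → taut
cable 3: L_3 = ‖A_3−P‖ = 3.3541;  C_3 = 3.3541 → taut

1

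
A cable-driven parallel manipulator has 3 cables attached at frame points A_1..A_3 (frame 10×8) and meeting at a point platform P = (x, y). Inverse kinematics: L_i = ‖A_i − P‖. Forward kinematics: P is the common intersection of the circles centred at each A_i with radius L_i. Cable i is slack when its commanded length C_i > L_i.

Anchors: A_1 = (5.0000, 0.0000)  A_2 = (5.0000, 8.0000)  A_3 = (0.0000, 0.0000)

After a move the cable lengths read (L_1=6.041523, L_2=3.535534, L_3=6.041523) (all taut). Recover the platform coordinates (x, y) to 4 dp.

(2.5000, 5.5000)

each cable: (A_i−P)·(A_i−P) = L_i²; let q_i = ‖A_i‖²−L_i²
q_1 = 25.0000+0.0000−36.5000 = -11.5000
row 1: 0.0000x − 16.0000y = -88.0000  (q_2=76.5000)
row 2: 10.0000x + 0.0000y = 25.0000  (q_3=-36.5000)
Cramer on rows 1–2 → x = 2.5000, y = 5.5000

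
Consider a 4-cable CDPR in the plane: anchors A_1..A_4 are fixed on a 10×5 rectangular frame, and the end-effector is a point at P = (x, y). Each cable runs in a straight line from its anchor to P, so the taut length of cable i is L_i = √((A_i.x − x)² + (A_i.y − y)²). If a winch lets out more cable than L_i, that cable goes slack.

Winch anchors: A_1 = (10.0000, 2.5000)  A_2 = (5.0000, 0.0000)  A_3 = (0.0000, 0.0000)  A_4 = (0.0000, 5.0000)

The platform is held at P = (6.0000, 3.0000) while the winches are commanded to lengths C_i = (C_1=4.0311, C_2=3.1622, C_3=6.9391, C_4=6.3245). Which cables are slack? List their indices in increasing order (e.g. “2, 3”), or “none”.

3

i=1: geometric 4.0311 vs commanded 4.0311 ⇒ taut
i=2: geometric 3.1623 vs commanded 3.1622 ⇒ taut
i=3: geometric 6.7082 vs commanded 6.9391 ⇒ slack
i=4: geometric 6.3246 vs commanded 6.3245 ⇒ taut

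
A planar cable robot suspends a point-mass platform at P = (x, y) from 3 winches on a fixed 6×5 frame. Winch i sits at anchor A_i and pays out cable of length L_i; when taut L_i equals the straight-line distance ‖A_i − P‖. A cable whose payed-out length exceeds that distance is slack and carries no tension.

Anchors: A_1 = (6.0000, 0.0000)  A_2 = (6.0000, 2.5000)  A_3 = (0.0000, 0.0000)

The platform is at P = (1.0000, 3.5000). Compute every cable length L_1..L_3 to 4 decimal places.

cable 1: Δx=5.0000, Δy=-3.5000; L_1 = √(Δx²+Δy²) = 6.1033
cable 2: Δx=5.0000, Δy=-1.0000; L_2 = √(Δx²+Δy²) = 5.0990
cable 3: Δx=-1.0000, Δy=-3.5000; L_3 = √(Δx²+Δy²) = 3.6401

(6.1033, 5.0990, 3.6401)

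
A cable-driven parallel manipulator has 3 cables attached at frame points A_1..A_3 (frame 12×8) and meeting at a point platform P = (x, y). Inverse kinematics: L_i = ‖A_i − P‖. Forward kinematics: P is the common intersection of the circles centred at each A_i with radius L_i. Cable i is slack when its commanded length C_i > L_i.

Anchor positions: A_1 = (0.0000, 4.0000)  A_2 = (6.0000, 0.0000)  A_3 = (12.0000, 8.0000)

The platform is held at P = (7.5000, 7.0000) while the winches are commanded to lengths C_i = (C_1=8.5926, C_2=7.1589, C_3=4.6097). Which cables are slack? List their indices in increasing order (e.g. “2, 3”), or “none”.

1

i=1: geometric 8.0777 vs commanded 8.5926 ⇒ slack
i=2: geometric 7.1589 vs commanded 7.1589 ⇒ taut
i=3: geometric 4.6098 vs commanded 4.6097 ⇒ taut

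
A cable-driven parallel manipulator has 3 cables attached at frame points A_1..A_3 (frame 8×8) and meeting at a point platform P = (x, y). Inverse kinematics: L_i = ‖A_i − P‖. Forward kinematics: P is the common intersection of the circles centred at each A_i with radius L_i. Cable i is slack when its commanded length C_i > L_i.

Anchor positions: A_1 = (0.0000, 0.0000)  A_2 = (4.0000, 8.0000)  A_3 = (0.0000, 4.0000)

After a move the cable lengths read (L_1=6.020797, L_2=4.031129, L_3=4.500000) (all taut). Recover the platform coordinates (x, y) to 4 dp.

(4.5000, 4.0000)

expand ‖A_i−P‖²=L_i² and subtract eq 1 (k_i ≔ ‖A_i‖²−L_i²)
k_1 = 0.0000+0.0000−36.2500 = -36.2500
eq1−eq2 → [-8.0000  -16.0000]·P = -100.0000
eq1−eq3 → [0.0000  -8.0000]·P = -32.0000
2×2 solve → P = (4.5000, 4.0000)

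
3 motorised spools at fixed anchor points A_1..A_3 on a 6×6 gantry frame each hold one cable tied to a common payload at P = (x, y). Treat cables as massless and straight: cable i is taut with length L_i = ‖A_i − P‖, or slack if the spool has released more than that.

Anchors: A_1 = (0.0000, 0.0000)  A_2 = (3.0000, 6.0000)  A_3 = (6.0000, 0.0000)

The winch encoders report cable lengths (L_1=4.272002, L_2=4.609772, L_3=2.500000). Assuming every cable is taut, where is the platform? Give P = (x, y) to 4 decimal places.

(4.0000, 1.5000)

circle eqns → linear via eq_j − eq_1; set q_j = A_j·A_j − L_j²
q_1 = 0.0000+0.0000−18.2500 = -18.2500
-6.0000·x − 12.0000·y = q_1−q_2 = -42.0000
-12.0000·x + 0.0000·y = q_1−q_3 = -48.0000
solve first two rows → x=4.0000, y=1.5000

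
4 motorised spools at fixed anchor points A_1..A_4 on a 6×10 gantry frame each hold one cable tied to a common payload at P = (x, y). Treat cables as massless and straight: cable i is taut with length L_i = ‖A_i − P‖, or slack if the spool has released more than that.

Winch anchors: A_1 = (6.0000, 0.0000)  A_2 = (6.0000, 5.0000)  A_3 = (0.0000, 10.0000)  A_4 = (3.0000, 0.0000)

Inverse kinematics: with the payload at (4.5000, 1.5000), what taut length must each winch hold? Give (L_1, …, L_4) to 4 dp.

L_1: Δ = A_1−P = (1.5000, -1.5000) → ‖Δ‖ = √4.5000 = 2.1213
L_2: Δ = A_2−P = (1.5000, 3.5000) → ‖Δ‖ = √14.5000 = 3.8079
L_3: Δ = A_3−P = (-4.5000, 8.5000) → ‖Δ‖ = √92.5000 = 9.6177
L_4: Δ = A_4−P = (-1.5000, -1.5000) → ‖Δ‖ = √4.5000 = 2.1213

(2.1213, 3.8079, 9.6177, 2.1213)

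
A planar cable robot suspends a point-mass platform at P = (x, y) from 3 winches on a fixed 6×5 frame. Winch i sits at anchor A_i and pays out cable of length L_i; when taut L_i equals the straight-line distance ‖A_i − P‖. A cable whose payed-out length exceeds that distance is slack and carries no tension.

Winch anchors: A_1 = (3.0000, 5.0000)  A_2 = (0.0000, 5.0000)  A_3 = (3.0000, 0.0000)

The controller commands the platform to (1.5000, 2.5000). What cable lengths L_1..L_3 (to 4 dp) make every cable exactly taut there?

(2.9155, 2.9155, 2.9155)

L_1 = √((3.0000−1.5000)² + (5.0000−2.5000)²) = 2.9155
L_2 = √((0.0000−1.5000)² + (5.0000−2.5000)²) = 2.9155
L_3 = √((3.0000−1.5000)² + (0.0000−2.5000)²) = 2.9155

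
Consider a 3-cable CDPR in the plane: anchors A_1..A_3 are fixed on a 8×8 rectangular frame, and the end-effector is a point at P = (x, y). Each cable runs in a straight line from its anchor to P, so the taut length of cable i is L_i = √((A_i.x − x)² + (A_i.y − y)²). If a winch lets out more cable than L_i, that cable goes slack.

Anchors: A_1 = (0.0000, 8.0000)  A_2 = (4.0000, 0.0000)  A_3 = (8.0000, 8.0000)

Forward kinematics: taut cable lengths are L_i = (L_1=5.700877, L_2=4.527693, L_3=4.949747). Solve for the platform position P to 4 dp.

each cable: (A_i−P)·(A_i−P) = L_i²; let k_i = ‖A_i‖²−L_i²
k_1 = 0.0000+64.0000−32.5000 = 31.5000
row 1: -8.0000x + 16.0000y = 36.0000  (k_2=-4.5000)
row 2: -16.0000x + 0.0000y = -72.0000  (k_3=103.5000)
Cramer on rows 1–2 → x = 4.5000, y = 4.5000

(4.5000, 4.5000)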